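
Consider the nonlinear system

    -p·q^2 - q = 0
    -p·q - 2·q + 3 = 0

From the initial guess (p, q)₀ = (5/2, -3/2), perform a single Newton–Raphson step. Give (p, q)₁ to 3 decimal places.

(122.000, 40.500)

At (5/2, -3/2): F = (-4.125, 9.750).
Jacobian J = [[-q^2, -2·p·q - 1], [-q, -p - 2]].
At the point, J = [[-2.250, 6.500], [1.500, -4.500]] (det J = 0.375).
Solving J·Δ = −F gives Δ = (119.500, 42.000).
Then the next iterate is (p, q)₁ = (122.000, 40.500).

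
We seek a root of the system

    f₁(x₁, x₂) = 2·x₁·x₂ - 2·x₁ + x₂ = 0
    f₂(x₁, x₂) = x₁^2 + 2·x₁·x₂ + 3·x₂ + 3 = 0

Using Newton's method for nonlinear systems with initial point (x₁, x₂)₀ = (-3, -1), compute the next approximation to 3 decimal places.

(-1.500, 0.000)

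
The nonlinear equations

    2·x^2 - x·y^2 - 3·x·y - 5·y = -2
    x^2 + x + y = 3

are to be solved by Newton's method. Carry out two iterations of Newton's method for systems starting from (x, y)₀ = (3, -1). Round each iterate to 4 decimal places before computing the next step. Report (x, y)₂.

At (3, -1): F = (31.0000, 8.0000).
Jacobian J = [[4·x - y^2 - 3·y, -2·x·y - 3·x - 5], [2·x + 1, 1]].
At the point, J = [[14.0000, -8.0000], [7.0000, 1.0000]] (det J = 70.0000).
Solving J·Δ = −F gives Δ = (-1.3571, 1.5000).
Then the next iterate is (x, y)₁ = (1.6429, 0.5000).
Round to (1.6429, 0.5000) and repeat: F = (2.023166, 1.842020), J = [[4.8216, -11.5716], [4.2858, 1.0000]].
Δ = (-0.4289, -0.0039), so (x, y)₂ = (1.2140, 0.4961).

(1.2140, 0.4961)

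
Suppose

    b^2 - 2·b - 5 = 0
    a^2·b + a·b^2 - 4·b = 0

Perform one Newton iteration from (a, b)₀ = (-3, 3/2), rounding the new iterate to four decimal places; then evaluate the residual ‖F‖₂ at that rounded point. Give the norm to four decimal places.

79.7145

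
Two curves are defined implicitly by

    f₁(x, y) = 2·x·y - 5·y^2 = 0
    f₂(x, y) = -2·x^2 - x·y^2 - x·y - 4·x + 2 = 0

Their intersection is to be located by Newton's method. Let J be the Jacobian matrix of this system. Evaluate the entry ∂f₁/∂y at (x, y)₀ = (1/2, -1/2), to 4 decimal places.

6.0000

∂f₁/∂y = 2·x - 10·y.
At (1/2, -1/2) this is 6.0000.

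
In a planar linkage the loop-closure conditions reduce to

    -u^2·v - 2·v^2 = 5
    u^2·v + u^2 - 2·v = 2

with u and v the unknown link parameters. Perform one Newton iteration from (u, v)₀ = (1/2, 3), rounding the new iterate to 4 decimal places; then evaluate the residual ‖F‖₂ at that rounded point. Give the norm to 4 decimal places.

At (1/2, 3): F = (-23.7500, -7.0000).
Jacobian J = [[-2·u·v, -u^2 - 4·v], [2·u·v + 2·u, u^2 - 2]].
At the point, J = [[-3.0000, -12.2500], [4.0000, -1.7500]] (det J = 54.2500).
Solving J·Δ = −F gives Δ = (0.8145, -2.1382).
Then the next iterate is (u, v)₁ = (1.3145, 0.8618).
Re-evaluating at (1.3145, 0.8618): F = (-7.974512, -0.506577), so ‖F‖₂ = 7.9906.

7.9906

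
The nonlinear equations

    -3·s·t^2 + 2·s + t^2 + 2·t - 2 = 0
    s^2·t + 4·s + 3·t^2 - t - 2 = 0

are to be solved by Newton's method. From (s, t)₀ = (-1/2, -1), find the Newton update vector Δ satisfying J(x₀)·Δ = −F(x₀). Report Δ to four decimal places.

(-0.7414, -0.5862)

At (-1/2, -1): F = (-2.5000, -0.2500).
Jacobian J = [[-3·t^2 + 2, -6·s·t + 2·t + 2], [2·s·t + 4, s^2 + 6·t - 1]].
At the point, J = [[-1.0000, -3.0000], [5.0000, -6.7500]] (det J = 21.7500).
Solving J·Δ = −F gives Δ = (-0.7414, -0.5862).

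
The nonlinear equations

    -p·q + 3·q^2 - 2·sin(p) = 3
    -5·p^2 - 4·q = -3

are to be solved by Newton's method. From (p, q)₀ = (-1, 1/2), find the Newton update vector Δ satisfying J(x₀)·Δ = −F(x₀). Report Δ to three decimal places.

(0.483, 0.208)

At (-1, 1/2): F = (-0.06706, -4.000).
Jacobian J = [[-q - 2·cos(p), -p + 6·q], [-10·p, -4]].
At the point, J = [[-1.58060, 4.000], [10.000, -4.000]] (det J = -33.67758).
Solving J·Δ = −F gives Δ = (0.483, 0.208).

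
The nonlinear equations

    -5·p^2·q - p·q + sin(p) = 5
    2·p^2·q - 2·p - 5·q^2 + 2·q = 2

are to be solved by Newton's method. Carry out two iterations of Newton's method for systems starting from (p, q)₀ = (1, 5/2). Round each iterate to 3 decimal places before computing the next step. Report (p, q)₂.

(-0.143, 0.323)

At (1, 5/2): F = (-19.15853, -25.250).
Jacobian J = [[-10·p·q - q + cos(p), -5·p^2 - p], [4·p·q - 2, 2·p^2 - 10·q + 2]].
At the point, J = [[-26.95970, -6.000], [8.000, -21.000]] (det J = 614.15365).
Solving J·Δ = −F gives Δ = (-0.408, -1.358).
Then the next iterate is (p, q)₁ = (0.592, 1.142).
Round to (0.592, 1.142) and repeat: F = (-7.11919, -6.62036), J = [[-7.07281, -2.34432], [0.70426, -8.71907]].
Δ = (-0.735, -0.819), so (p, q)₂ = (-0.143, 0.323).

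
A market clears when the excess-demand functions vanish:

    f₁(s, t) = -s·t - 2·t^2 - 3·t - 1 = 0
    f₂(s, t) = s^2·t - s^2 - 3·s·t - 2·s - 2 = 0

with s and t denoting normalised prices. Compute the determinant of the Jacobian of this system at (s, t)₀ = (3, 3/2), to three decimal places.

-42.000

J = [[-t, -s - 4·t - 3], [2·s·t - 2·s - 3·t - 2, s^2 - 3·s]].
At the point, J = [[-1.500, -12.000], [-3.500, 0.000]].
det J = -42.000.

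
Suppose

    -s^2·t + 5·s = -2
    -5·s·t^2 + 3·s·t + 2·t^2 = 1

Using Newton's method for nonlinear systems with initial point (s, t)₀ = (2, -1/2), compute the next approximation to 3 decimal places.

At (2, -1/2): F = (14.000, -6.000).
Jacobian J = [[-2·s·t + 5, -s^2], [-5·t^2 + 3·t, -10·s·t + 3·s + 4·t]].
At the point, J = [[7.000, -4.000], [-2.750, 14.000]] (det J = 87.000).
Solving J·Δ = −F gives Δ = (-1.977, 0.040).
Then the next iterate is (s, t)₁ = (0.023, -0.460).

(0.023, -0.460)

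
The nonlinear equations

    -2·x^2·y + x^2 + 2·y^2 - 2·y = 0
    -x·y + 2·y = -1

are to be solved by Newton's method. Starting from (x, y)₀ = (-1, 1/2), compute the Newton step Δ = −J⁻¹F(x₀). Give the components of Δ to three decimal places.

(3.500, -0.250)

At (-1, 1/2): F = (-0.500, 2.500).
Jacobian J = [[-4·x·y + 2·x, -2·x^2 + 4·y - 2], [-y, -x + 2]].
At the point, J = [[0.000, -2.000], [-0.500, 3.000]] (det J = -1.000).
Solving J·Δ = −F gives Δ = (3.500, -0.250).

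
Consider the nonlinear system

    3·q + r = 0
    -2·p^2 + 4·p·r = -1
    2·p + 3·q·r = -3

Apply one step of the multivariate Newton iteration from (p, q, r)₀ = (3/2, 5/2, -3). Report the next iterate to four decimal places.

(0.4664, 0.8391, -2.5174)

At (3/2, 5/2, -3): F = (4.5000, -21.5000, -16.5000).
Jacobian J = [[0, 3, 1], [-4·p + 4·r, 0, 4·p], [2, 3·r, 3·q]].
At the point, J = [[0.0000, 3.0000, 1.0000], [-18.0000, 0.0000, 6.0000], [2.0000, -9.0000, 7.5000]] (det J = 603.0000).
Solving J·Δ = −F gives Δ = (-1.0336, -1.6609, 0.4826).
Then the next iterate is (p, q, r)₁ = (0.4664, 0.8391, -2.5174).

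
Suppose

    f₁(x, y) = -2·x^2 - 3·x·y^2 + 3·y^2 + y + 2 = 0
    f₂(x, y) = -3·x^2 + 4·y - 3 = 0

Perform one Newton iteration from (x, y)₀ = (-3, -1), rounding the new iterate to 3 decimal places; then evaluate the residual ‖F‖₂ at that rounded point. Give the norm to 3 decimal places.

At (-3, -1): F = (-5.000, -34.000).
Jacobian J = [[-4·x - 3·y^2, -6·x·y + 6·y + 1], [-6·x, 4]].
At the point, J = [[9.000, -23.000], [18.000, 4.000]] (det J = 450.000).
Solving J·Δ = −F gives Δ = (1.782, 0.480).
Then the next iterate is (x, y)₁ = (-1.218, -0.520).
Re-evaluating at (-1.218, -0.520): F = (0.31219, -9.53057), so ‖F‖₂ = 9.536.

9.536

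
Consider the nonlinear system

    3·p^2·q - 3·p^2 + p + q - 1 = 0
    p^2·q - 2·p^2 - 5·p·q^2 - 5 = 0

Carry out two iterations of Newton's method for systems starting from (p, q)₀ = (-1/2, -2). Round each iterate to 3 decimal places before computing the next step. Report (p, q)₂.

At (-1/2, -2): F = (-5.750, 4.000).
Jacobian J = [[6·p·q - 6·p + 1, 3·p^2 + 1], [2·p·q - 4·p - 5·q^2, p^2 - 10·p·q]].
At the point, J = [[10.000, 1.750], [-16.000, -9.750]] (det J = -69.500).
Solving J·Δ = −F gives Δ = (0.706, -0.748).
Then the next iterate is (p, q)₁ = (0.206, -2.748).
Round to (0.206, -2.748) and repeat: F = (-4.01915, -12.97954), J = [[-3.63253, 1.12731], [-39.71370, 5.70332]].
Δ = (0.345, 4.676), so (p, q)₂ = (0.551, 1.928).

(0.551, 1.928)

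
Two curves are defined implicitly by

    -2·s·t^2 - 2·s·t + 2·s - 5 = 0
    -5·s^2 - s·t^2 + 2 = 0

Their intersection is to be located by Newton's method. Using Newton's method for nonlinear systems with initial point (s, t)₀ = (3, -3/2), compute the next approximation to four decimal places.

(1.5556, -1.1481)

At (3, -3/2): F = (-3.5000, -49.7500).
Jacobian J = [[-2·t^2 - 2·t + 2, -4·s·t - 2·s], [-10·s - t^2, -2·s·t]].
At the point, J = [[0.5000, 12.0000], [-32.2500, 9.0000]] (det J = 391.5000).
Solving J·Δ = −F gives Δ = (-1.4444, 0.3519).
Then the next iterate is (s, t)₁ = (1.5556, -1.1481).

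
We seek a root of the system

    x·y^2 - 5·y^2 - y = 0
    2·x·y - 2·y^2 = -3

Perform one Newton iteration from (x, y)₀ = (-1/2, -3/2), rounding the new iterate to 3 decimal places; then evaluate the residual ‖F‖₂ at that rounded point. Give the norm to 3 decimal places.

3.079

At (-1/2, -3/2): F = (-10.875, 0.000).
Jacobian J = [[y^2, 2·x·y - 10·y - 1], [2·y, 2·x - 4·y]].
At the point, J = [[2.250, 15.500], [-3.000, 5.000]] (det J = 57.750).
Solving J·Δ = −F gives Δ = (0.942, 0.565).
Then the next iterate is (x, y)₁ = (0.442, -0.935).
Re-evaluating at (0.442, -0.935): F = (-3.04972, 0.42501), so ‖F‖₂ = 3.079.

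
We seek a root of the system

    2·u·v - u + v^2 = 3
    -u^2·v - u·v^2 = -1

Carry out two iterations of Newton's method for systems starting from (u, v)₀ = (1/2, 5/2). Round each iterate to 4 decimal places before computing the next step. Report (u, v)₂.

At (1/2, 5/2): F = (5.2500, -2.7500).
Jacobian J = [[2·v - 1, 2·u + 2·v], [-2·u·v - v^2, -u^2 - 2·u·v]].
At the point, J = [[4.0000, 6.0000], [-8.7500, -2.7500]] (det J = 41.5000).
Solving J·Δ = −F gives Δ = (-0.0497, -0.8419).
Then the next iterate is (u, v)₁ = (0.4503, 1.6581).
Round to (0.4503, 1.6581) and repeat: F = (0.792280, -0.574221), J = [[2.3162, 4.2168], [-4.242580, -1.696055]].
Δ = (-0.0772, -0.1455), so (u, v)₂ = (0.3731, 1.5126).

(0.3731, 1.5126)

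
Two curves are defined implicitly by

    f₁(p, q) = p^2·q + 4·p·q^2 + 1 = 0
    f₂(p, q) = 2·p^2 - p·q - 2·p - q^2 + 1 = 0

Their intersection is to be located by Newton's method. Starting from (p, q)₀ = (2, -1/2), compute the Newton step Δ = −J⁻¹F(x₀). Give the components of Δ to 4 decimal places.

(-0.8148, 0.4537)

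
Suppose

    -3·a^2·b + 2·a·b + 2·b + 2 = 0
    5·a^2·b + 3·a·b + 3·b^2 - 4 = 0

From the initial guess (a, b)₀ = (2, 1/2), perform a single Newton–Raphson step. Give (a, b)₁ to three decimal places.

At (2, 1/2): F = (-1.000, 9.750).
Jacobian J = [[-6·a·b + 2·b, -3·a^2 + 2·a + 2], [10·a·b + 3·b, 5·a^2 + 3·a + 6·b]].
At the point, J = [[-5.000, -6.000], [11.500, 29.000]] (det J = -76.000).
Solving J·Δ = −F gives Δ = (0.388, -0.490).
Then the next iterate is (a, b)₁ = (2.388, 0.010).

(2.388, 0.010)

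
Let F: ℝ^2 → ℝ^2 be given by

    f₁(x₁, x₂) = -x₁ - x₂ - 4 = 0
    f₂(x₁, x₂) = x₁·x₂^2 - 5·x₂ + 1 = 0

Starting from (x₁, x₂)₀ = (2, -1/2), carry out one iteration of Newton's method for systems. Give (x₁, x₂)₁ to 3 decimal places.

At (2, -1/2): F = (-5.500, 4.000).
Jacobian J = [[-1, -1], [x₂^2, 2·x₁·x₂ - 5]].
At the point, J = [[-1.000, -1.000], [0.250, -7.000]] (det J = 7.250).
Solving J·Δ = −F gives Δ = (-5.862, 0.362).
Then the next iterate is (x₁, x₂)₁ = (-3.862, -0.138).

(-3.862, -0.138)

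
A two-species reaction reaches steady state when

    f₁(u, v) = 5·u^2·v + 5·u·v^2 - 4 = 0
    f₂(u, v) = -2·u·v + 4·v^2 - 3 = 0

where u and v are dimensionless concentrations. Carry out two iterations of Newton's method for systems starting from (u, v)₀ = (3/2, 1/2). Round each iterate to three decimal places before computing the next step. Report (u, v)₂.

(-1.217, 0.807)

At (3/2, 1/2): F = (3.500, -3.500).
Jacobian J = [[10·u·v + 5·v^2, 5·u^2 + 10·u·v], [-2·v, -2·u + 8·v]].
At the point, J = [[8.750, 18.750], [-1.000, 1.000]] (det J = 27.500).
Solving J·Δ = −F gives Δ = (-2.514, 0.986).
Then the next iterate is (u, v)₁ = (-1.014, 1.486).
Round to (-1.014, 1.486) and repeat: F = (-7.55606, 8.84639), J = [[-4.02706, -9.92706], [-2.972, 13.916]].
Δ = (-0.203, -0.679), so (u, v)₂ = (-1.217, 0.807).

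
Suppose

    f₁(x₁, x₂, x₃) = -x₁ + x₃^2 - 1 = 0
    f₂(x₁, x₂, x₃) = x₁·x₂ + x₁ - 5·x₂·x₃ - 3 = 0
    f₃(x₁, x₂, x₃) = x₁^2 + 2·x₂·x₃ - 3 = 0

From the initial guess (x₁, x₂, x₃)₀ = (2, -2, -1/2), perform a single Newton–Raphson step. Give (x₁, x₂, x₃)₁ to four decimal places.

At (2, -2, -1/2): F = (-2.7500, -10.0000, 3.0000).
Jacobian J = [[-1, 0, 2·x₃], [x₂ + 1, x₁ - 5·x₃, -5·x₂], [2·x₁, 2·x₃, 2·x₂]].
At the point, J = [[-1.0000, 0.0000, -1.0000], [-1.0000, 4.5000, 10.0000], [4.0000, -1.0000, -4.0000]] (det J = 25.0000).
Solving J·Δ = −F gives Δ = (-1.0200, 5.8400, -1.7300).
Then the next iterate is (x₁, x₂, x₃)₁ = (0.9800, 3.8400, -2.2300).

(0.9800, 3.8400, -2.2300)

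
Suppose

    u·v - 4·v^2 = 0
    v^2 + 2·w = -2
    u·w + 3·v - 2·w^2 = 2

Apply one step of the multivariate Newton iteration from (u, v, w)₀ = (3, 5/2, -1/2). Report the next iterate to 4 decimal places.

(0.4457, 1.0950, -0.6124)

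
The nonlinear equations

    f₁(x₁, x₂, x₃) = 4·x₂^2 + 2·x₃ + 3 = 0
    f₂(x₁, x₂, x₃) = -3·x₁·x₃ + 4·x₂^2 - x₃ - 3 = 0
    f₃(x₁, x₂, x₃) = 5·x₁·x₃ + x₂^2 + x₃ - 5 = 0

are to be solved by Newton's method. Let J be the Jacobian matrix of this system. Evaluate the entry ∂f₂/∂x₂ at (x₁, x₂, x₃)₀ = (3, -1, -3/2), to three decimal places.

∂f₂/∂x₂ = 8·x₂.
At (3, -1, -3/2) this is -8.000.

-8.000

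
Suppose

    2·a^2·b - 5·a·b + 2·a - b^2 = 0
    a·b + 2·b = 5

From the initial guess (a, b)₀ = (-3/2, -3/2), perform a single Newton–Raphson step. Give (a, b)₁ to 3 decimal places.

At (-3/2, -3/2): F = (-23.250, -5.750).
Jacobian J = [[4·a·b - 5·b + 2, 2·a^2 - 5·a - 2·b], [b, a + 2]].
At the point, J = [[18.500, 15.000], [-1.500, 0.500]] (det J = 31.750).
Solving J·Δ = −F gives Δ = (-2.350, 4.449).
Then the next iterate is (a, b)₁ = (-3.850, 2.949).

(-3.850, 2.949)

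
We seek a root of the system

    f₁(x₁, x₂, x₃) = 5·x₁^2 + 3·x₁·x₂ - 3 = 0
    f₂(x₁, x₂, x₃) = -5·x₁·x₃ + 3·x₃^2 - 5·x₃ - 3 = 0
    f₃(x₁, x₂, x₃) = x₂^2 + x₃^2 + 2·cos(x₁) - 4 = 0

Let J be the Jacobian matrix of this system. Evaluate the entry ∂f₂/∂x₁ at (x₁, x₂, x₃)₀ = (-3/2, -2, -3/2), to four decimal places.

7.5000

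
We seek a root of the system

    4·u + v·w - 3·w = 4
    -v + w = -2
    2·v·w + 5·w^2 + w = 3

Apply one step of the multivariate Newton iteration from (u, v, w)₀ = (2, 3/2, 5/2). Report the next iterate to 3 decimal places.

At (2, 3/2, 5/2): F = (0.250, 3.000, 38.250).
Jacobian J = [[4, w, v - 3], [0, -1, 1], [0, 2·w, 2·v + 10·w + 1]].
At the point, J = [[4.000, 2.500, -1.500], [0.000, -1.000, 1.000], [0.000, 5.000, 29.000]] (det J = -136.000).
Solving J·Δ = −F gives Δ = (-1.546, 1.434, -1.566).
Then the next iterate is (u, v, w)₁ = (0.454, 2.934, 0.934).

(0.454, 2.934, 0.934)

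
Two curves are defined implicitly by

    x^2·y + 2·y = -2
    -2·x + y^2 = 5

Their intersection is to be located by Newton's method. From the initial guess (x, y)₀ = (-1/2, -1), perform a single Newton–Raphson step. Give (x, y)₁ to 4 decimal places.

(-3.4000, 0.4000)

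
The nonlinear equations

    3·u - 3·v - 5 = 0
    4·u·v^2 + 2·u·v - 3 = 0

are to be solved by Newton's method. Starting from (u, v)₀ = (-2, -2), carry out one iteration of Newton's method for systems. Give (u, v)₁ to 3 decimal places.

At (-2, -2): F = (-5.000, -27.000).
Jacobian J = [[3, -3], [4·v^2 + 2·v, 8·u·v + 2·u]].
At the point, J = [[3.000, -3.000], [12.000, 28.000]] (det J = 120.000).
Solving J·Δ = −F gives Δ = (1.842, 0.175).
Then the next iterate is (u, v)₁ = (-0.158, -1.825).

(-0.158, -1.825)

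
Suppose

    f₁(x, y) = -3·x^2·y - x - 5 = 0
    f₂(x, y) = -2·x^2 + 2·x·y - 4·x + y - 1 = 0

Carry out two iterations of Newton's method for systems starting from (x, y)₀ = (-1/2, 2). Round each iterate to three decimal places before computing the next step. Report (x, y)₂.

(-0.383, -10.240)

At (-1/2, 2): F = (-6.000, 0.500).
Jacobian J = [[-6·x·y - 1, -3·x^2], [-4·x + 2·y - 4, 2·x + 1]].
At the point, J = [[5.000, -0.750], [2.000, 0.000]] (det J = 1.500).
Solving J·Δ = −F gives Δ = (-0.250, -9.667).
Then the next iterate is (x, y)₁ = (-0.750, -7.667).
Round to (-0.750, -7.667) and repeat: F = (8.68806, 4.70850), J = [[-35.50150, -1.68750], [-16.334, -0.500]].
Δ = (0.367, -2.573), so (x, y)₂ = (-0.383, -10.240).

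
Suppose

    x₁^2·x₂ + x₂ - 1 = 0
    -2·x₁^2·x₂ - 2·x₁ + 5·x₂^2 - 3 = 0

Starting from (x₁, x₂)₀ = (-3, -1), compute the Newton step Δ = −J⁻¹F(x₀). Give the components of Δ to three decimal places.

(1.714, 0.071)

At (-3, -1): F = (-11.000, 26.000).
Jacobian J = [[2·x₁·x₂, x₁^2 + 1], [-4·x₁·x₂ - 2, -2·x₁^2 + 10·x₂]].
At the point, J = [[6.000, 10.000], [-14.000, -28.000]] (det J = -28.000).
Solving J·Δ = −F gives Δ = (1.714, 0.071).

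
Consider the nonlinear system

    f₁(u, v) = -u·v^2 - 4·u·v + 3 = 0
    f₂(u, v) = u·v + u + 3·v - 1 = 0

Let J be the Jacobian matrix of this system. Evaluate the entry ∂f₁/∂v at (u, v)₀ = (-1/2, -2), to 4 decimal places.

0.0000

∂f₁/∂v = -2·u·v - 4·u.
At (-1/2, -2) this is 0.0000.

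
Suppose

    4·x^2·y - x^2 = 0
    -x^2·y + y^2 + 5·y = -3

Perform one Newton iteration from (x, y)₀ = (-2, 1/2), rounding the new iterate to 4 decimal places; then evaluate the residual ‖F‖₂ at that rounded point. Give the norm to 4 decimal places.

14.5707

At (-2, 1/2): F = (4.0000, 3.7500).
Jacobian J = [[8·x·y - 2·x, 4·x^2], [-2·x·y, -x^2 + 2·y + 5]].
At the point, J = [[-4.0000, 16.0000], [2.0000, 2.0000]] (det J = -40.0000).
Solving J·Δ = −F gives Δ = (-1.3000, -0.5750).
Then the next iterate is (x, y)₁ = (-3.3000, -0.0750).
Re-evaluating at (-3.3000, -0.0750): F = (-14.1570, 3.447375), so ‖F‖₂ = 14.5707.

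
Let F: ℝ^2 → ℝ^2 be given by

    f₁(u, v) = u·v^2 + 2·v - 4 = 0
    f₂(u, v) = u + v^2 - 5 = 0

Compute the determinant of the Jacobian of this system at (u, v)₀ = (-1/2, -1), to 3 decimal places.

-5.000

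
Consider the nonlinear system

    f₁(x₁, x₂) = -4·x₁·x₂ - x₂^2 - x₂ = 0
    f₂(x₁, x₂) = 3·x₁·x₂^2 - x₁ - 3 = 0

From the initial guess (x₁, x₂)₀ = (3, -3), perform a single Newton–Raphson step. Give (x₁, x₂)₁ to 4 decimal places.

(0.6502, -2.7425)

At (3, -3): F = (30.0000, 75.0000).
Jacobian J = [[-4·x₂, -4·x₁ - 2·x₂ - 1], [3·x₂^2 - 1, 6·x₁·x₂]].
At the point, J = [[12.0000, -7.0000], [26.0000, -54.0000]] (det J = -466.0000).
Solving J·Δ = −F gives Δ = (-2.3498, 0.2575).
Then the next iterate is (x₁, x₂)₁ = (0.6502, -2.7425).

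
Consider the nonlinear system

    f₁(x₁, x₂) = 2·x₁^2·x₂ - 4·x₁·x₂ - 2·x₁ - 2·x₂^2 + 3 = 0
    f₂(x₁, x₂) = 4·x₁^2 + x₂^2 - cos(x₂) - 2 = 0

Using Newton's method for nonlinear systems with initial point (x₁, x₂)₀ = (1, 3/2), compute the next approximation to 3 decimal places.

At (1, 3/2): F = (-6.500, 4.17926).
Jacobian J = [[4·x₁·x₂ - 4·x₂ - 2, 2·x₁^2 - 4·x₁ - 4·x₂], [8·x₁, 2·x₂ + sin(x₂)]].
At the point, J = [[-2.000, -8.000], [8.000, 3.99749]] (det J = 56.00501).
Solving J·Δ = −F gives Δ = (-0.133, -0.779).
Then the next iterate is (x₁, x₂)₁ = (0.867, 0.721).

(0.867, 0.721)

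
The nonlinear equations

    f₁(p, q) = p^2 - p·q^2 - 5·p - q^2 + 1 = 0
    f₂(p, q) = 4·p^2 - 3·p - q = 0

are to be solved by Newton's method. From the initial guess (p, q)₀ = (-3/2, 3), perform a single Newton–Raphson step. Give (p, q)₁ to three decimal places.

(-0.746, 2.190)

At (-3/2, 3): F = (15.250, 10.500).
Jacobian J = [[2·p - q^2 - 5, -2·p·q - 2·q], [8·p - 3, -1]].
At the point, J = [[-17.000, 3.000], [-15.000, -1.000]] (det J = 62.000).
Solving J·Δ = −F gives Δ = (0.754, -0.810).
Then the next iterate is (p, q)₁ = (-0.746, 2.190).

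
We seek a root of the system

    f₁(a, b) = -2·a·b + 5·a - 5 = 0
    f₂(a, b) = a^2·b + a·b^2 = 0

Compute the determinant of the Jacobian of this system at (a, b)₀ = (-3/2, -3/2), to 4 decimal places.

33.7500

J = [[-2·b + 5, -2·a], [2·a·b + b^2, a^2 + 2·a·b]].
At the point, J = [[8.0000, 3.0000], [6.7500, 6.7500]].
det J = 33.7500.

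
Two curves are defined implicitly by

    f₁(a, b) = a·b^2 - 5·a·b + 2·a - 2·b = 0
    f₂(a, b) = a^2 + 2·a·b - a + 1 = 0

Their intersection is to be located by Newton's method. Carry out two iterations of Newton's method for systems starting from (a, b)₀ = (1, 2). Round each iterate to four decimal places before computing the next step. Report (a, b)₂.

At (1, 2): F = (-8.0000, 5.0000).
Jacobian J = [[b^2 - 5·b + 2, 2·a·b - 5·a - 2], [2·a + 2·b - 1, 2·a]].
At the point, J = [[-4.0000, -3.0000], [5.0000, 2.0000]] (det J = 7.0000).
Solving J·Δ = −F gives Δ = (0.1429, -2.8571).
Then the next iterate is (a, b)₁ = (1.1429, -0.8571).
Round to (1.1429, -0.8571) and repeat: F = (9.737496, -0.795839), J = [[7.020120, -9.673659], [-0.4284, 2.2858]].
Δ = (-1.2232, 0.1189), so (a, b)₂ = (-0.0803, -0.7382).

(-0.0803, -0.7382)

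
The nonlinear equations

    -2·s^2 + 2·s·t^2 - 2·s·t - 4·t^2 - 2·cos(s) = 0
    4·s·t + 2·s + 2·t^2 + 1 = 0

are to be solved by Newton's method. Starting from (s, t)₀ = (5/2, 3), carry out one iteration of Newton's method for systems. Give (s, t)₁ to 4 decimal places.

(10.0578, -4.2640)

At (5/2, 3): F = (-16.897713, 54.0000).
Jacobian J = [[-4·s + 2·t^2 - 2·t + 2·sin(s), 4·s·t - 2·s - 8·t], [4·t + 2, 4·s + 4·t]].
At the point, J = [[3.196944, 1.0000], [14.0000, 22.0000]] (det J = 56.332774).
Solving J·Δ = −F gives Δ = (7.5578, -7.2640).
Then the next iterate is (s, t)₁ = (10.0578, -4.2640).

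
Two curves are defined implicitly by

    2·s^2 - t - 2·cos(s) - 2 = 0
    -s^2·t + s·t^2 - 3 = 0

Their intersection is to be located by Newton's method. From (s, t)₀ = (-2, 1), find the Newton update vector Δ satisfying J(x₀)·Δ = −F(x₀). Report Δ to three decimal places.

At (-2, 1): F = (5.83229, -9.000).
Jacobian J = [[4·s + 2·sin(s), -1], [-2·s·t + t^2, -s^2 + 2·s·t]].
At the point, J = [[-9.81859, -1.000], [5.000, -8.000]] (det J = 83.54876).
Solving J·Δ = −F gives Δ = (0.666, -0.709).

(0.666, -0.709)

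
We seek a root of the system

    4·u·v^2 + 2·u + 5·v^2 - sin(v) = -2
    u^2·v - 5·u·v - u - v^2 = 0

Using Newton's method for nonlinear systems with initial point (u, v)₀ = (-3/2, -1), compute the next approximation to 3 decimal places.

(-1.498, -0.214)

At (-3/2, -1): F = (-1.15853, -9.250).
Jacobian J = [[4·v^2 + 2, 8·u·v + 10·v - cos(v)], [2·u·v - 5·v - 1, u^2 - 5·u - 2·v]].
At the point, J = [[6.000, 1.45970], [7.000, 11.750]] (det J = 60.28212).
Solving J·Δ = −F gives Δ = (0.002, 0.786).
Then the next iterate is (u, v)₁ = (-1.498, -0.214).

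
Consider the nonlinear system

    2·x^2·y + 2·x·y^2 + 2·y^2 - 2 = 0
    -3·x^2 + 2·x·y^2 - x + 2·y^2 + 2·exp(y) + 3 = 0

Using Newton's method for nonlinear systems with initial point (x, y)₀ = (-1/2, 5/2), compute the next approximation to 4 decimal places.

At (-1/2, 5/2): F = (5.5000, 33.364988).
Jacobian J = [[4·x·y + 2·y^2, 2·x^2 + 4·x·y + 4·y], [-6·x + 2·y^2 - 1, 4·x·y + 4·y + 2·exp(y)]].
At the point, J = [[7.5000, 5.5000], [14.5000, 29.364988]] (det J = 140.487409).
Solving J·Δ = −F gives Δ = (0.1566, -1.2135).
Then the next iterate is (x, y)₁ = (-0.3434, 1.2865).

(-0.3434, 1.2865)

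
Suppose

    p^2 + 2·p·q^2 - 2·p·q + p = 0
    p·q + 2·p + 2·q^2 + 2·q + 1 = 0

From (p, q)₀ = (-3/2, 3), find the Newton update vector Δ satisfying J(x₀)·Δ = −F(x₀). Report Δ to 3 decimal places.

(-0.234, -1.306)

At (-3/2, 3): F = (-17.250, 17.500).
Jacobian J = [[2·p + 2·q^2 - 2·q + 1, 4·p·q - 2·p], [q + 2, p + 4·q + 2]].
At the point, J = [[10.000, -15.000], [5.000, 12.500]] (det J = 200.000).
Solving J·Δ = −F gives Δ = (-0.234, -1.306).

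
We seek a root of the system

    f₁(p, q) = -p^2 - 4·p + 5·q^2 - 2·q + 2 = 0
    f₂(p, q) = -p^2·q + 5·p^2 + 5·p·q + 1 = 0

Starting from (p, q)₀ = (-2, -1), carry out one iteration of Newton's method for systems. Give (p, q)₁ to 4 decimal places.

(-1.3161, 0.0833)

At (-2, -1): F = (13.0000, 35.0000).
Jacobian J = [[-2·p - 4, 10·q - 2], [-2·p·q + 10·p + 5·q, -p^2 + 5·p]].
At the point, J = [[0.0000, -12.0000], [-29.0000, -14.0000]] (det J = -348.0000).
Solving J·Δ = −F gives Δ = (0.6839, 1.0833).
Then the next iterate is (p, q)₁ = (-1.3161, 0.0833).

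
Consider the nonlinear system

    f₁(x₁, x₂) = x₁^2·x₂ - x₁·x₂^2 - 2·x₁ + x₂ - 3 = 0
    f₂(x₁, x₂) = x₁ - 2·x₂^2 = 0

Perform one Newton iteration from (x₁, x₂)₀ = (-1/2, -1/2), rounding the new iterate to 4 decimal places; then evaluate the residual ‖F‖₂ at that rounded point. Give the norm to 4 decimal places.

2.8284

At (-1/2, -1/2): F = (-2.5000, -1.0000).
Jacobian J = [[2·x₁·x₂ - x₂^2 - 2, x₁^2 - 2·x₁·x₂ + 1], [1, -4·x₂]].
At the point, J = [[-1.7500, 0.7500], [1.0000, 2.0000]] (det J = -4.2500).
Solving J·Δ = −F gives Δ = (-1.0000, 1.0000).
Then the next iterate is (x₁, x₂)₁ = (-1.5000, 0.5000).
Re-evaluating at (-1.5000, 0.5000): F = (2.0000, -2.0000), so ‖F‖₂ = 2.8284.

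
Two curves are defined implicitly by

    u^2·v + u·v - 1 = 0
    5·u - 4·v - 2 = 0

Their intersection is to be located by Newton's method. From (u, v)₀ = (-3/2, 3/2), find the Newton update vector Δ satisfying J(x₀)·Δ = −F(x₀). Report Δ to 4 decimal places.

(-1.3485, -5.5606)

At (-3/2, 3/2): F = (0.1250, -15.5000).
Jacobian J = [[2·u·v + v, u^2 + u], [5, -4]].
At the point, J = [[-3.0000, 0.7500], [5.0000, -4.0000]] (det J = 8.2500).
Solving J·Δ = −F gives Δ = (-1.3485, -5.5606).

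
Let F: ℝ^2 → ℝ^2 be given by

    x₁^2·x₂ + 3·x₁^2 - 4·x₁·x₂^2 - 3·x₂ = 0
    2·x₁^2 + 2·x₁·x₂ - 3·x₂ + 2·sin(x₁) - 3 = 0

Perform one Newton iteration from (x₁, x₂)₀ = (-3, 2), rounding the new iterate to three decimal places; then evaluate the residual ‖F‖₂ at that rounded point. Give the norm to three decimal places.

27.354

At (-3, 2): F = (87.000, -3.28224).
Jacobian J = [[2·x₁·x₂ + 6·x₁ - 4·x₂^2, x₁^2 - 8·x₁·x₂ - 3], [4·x₁ + 2·x₂ + 2·cos(x₁), 2·x₁ - 3]].
At the point, J = [[-46.000, 54.000], [-9.97998, -9.000]] (det J = 952.91919).
Solving J·Δ = −F gives Δ = (0.636, -1.070).
Then the next iterate is (x₁, x₂)₁ = (-2.364, 0.930).
Re-evaluating at (-2.364, 0.930): F = (27.35128, -0.41318), so ‖F‖₂ = 27.354.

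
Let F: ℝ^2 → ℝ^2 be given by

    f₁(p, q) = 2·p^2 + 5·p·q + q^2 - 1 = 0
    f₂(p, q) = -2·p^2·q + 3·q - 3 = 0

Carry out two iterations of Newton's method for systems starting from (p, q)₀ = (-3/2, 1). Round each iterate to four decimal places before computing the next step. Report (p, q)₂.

(3.6875, -2.1333)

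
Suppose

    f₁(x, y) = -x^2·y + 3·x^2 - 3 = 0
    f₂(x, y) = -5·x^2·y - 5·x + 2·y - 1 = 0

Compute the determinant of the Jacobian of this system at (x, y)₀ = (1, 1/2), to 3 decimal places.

J = [[-2·x·y + 6·x, -x^2], [-10·x·y - 5, -5·x^2 + 2]].
At the point, J = [[5.000, -1.000], [-10.000, -3.000]].
det J = -25.000.

-25.000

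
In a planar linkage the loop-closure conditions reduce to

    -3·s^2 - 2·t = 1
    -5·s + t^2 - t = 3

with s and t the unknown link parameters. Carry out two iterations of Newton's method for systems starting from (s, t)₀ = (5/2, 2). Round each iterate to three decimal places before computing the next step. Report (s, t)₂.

At (5/2, 2): F = (-23.750, -13.500).
Jacobian J = [[-6·s, -2], [-5, 2·t - 1]].
At the point, J = [[-15.000, -2.000], [-5.000, 3.000]] (det J = -55.000).
Solving J·Δ = −F gives Δ = (-1.786, 1.523).
Then the next iterate is (s, t)₁ = (0.714, 3.523).
Round to (0.714, 3.523) and repeat: F = (-9.57539, 2.31853), J = [[-4.284, -2.000], [-5.000, 6.046]].
Δ = (-1.483, -1.610), so (s, t)₂ = (-0.769, 1.913).

(-0.769, 1.913)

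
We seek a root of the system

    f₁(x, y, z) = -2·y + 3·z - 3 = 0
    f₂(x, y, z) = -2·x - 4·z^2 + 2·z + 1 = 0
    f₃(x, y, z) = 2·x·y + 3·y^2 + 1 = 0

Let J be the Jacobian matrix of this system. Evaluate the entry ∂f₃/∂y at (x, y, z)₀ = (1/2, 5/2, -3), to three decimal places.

∂f₃/∂y = 2·x + 6·y.
At (1/2, 5/2, -3) this is 16.000.

16.000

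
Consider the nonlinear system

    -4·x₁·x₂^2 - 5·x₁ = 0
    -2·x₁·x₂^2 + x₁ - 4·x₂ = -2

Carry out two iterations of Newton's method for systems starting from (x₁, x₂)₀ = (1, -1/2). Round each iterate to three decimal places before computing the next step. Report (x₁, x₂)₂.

At (1, -1/2): F = (-6.000, 4.500).
Jacobian J = [[-4·x₂^2 - 5, -8·x₁·x₂], [-2·x₂^2 + 1, -4·x₁·x₂ - 4]].
At the point, J = [[-6.000, 4.000], [0.500, -2.000]] (det J = 10.000).
Solving J·Δ = −F gives Δ = (0.600, 2.400).
Then the next iterate is (x₁, x₂)₁ = (1.600, 1.900).
Round to (1.600, 1.900) and repeat: F = (-31.104, -15.552), J = [[-19.440, -24.320], [-6.220, -16.160]].
Δ = (-0.764, -0.668), so (x₁, x₂)₂ = (0.836, 1.232).

(0.836, 1.232)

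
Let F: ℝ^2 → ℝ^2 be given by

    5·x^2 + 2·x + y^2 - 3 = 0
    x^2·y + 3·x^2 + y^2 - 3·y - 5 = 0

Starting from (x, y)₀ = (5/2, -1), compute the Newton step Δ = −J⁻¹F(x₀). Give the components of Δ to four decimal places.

(-1.2244, 0.5953)

At (5/2, -1): F = (34.2500, 11.5000).
Jacobian J = [[10·x + 2, 2·y], [2·x·y + 6·x, x^2 + 2·y - 3]].
At the point, J = [[27.0000, -2.0000], [10.0000, 1.2500]] (det J = 53.7500).
Solving J·Δ = −F gives Δ = (-1.2244, 0.5953).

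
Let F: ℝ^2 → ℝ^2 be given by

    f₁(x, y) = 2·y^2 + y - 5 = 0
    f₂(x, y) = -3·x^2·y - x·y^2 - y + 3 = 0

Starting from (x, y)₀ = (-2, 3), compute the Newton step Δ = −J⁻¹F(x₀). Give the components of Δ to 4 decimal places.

At (-2, 3): F = (16.0000, -18.0000).
Jacobian J = [[0, 4·y + 1], [-6·x·y - y^2, -3·x^2 - 2·x·y - 1]].
At the point, J = [[0.0000, 13.0000], [27.0000, -1.0000]] (det J = -351.0000).
Solving J·Δ = −F gives Δ = (0.6211, -1.2308).

(0.6211, -1.2308)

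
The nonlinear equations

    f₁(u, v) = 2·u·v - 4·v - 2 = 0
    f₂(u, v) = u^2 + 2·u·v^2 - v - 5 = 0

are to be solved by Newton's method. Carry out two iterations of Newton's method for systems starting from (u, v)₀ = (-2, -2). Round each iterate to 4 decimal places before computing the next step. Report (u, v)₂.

At (-2, -2): F = (14.0000, -15.0000).
Jacobian J = [[2·v, 2·u - 4], [2·u + 2·v^2, 4·u·v - 1]].
At the point, J = [[-4.0000, -8.0000], [4.0000, 15.0000]] (det J = -28.0000).
Solving J·Δ = −F gives Δ = (3.2143, 0.1429).
Then the next iterate is (u, v)₁ = (1.2143, -1.8571).
Round to (1.2143, -1.8571) and repeat: F = (0.918247, 6.707430), J = [[-3.7142, -1.5714], [9.326241, -10.020306]].
Δ = (-0.0258, 0.6454), so (u, v)₂ = (1.1885, -1.2117).

(1.1885, -1.2117)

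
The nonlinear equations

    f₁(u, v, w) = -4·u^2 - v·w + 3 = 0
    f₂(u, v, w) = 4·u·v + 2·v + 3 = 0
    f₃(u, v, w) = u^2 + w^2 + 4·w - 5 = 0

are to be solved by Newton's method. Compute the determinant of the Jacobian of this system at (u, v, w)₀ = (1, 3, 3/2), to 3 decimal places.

J = [[-8·u, -w, -v], [4·v, 4·u + 2, 0], [2·u, 0, 2·w + 4]].
At the point, J = [[-8.000, -1.500, -3.000], [12.000, 6.000, 0.000], [2.000, 0.000, 7.000]].
det J = -174.000.

-174.000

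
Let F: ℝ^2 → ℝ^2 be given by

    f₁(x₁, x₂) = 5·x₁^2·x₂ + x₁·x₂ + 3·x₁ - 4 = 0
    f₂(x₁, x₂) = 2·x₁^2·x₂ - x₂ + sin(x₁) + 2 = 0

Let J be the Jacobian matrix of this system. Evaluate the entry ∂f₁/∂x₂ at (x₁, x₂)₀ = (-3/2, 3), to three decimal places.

9.750

∂f₁/∂x₂ = 5·x₁^2 + x₁.
At (-3/2, 3) this is 9.750.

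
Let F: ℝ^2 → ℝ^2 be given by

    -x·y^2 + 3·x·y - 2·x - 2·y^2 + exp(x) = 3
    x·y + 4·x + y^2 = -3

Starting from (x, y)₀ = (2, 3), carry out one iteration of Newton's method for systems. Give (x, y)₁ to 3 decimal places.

(0.066, 1.443)

At (2, 3): F = (-17.61094, 26.000).
Jacobian J = [[-y^2 + 3·y + exp(x) - 2, -2·x·y + 3·x - 4·y], [y + 4, x + 2·y]].
At the point, J = [[5.38906, -18.000], [7.000, 8.000]] (det J = 169.11245).
Solving J·Δ = −F gives Δ = (-1.934, -1.557).
Then the next iterate is (x, y)₁ = (0.066, 1.443).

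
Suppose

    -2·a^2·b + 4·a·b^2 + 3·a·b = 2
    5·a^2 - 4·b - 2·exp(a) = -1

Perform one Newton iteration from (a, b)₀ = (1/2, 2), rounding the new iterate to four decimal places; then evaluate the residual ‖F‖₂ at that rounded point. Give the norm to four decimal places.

2.2333

At (1/2, 2): F = (8.0000, -9.047443).
Jacobian J = [[-4·a·b + 4·b^2 + 3·b, -2·a^2 + 8·a·b + 3·a], [10·a - 2·exp(a), -4]].
At the point, J = [[18.0000, 9.0000], [1.702557, -4.0000]] (det J = -87.323017).
Solving J·Δ = −F gives Δ = (0.5660, -2.0209).
Then the next iterate is (a, b)₁ = (1.0660, -0.0209).
Re-evaluating at (1.0660, -0.0209): F = (-2.017476, 0.957897), so ‖F‖₂ = 2.2333.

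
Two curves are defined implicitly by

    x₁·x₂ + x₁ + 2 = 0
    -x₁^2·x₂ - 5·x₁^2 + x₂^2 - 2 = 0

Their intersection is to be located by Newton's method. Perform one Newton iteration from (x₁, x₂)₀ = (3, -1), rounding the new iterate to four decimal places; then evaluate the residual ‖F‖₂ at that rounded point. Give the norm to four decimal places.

9.6285

At (3, -1): F = (2.0000, -37.0000).
Jacobian J = [[x₂ + 1, x₁], [-2·x₁·x₂ - 10·x₁, -x₁^2 + 2·x₂]].
At the point, J = [[0.0000, 3.0000], [-24.0000, -11.0000]] (det J = 72.0000).
Solving J·Δ = −F gives Δ = (-1.2361, -0.6667).
Then the next iterate is (x₁, x₂)₁ = (1.7639, -1.6667).
Re-evaluating at (1.7639, -1.6667): F = (0.824008, -9.593151), so ‖F‖₂ = 9.6285.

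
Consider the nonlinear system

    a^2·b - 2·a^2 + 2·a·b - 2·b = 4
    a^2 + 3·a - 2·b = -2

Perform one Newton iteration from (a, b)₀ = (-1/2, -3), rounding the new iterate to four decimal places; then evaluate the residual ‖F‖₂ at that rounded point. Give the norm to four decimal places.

9.7917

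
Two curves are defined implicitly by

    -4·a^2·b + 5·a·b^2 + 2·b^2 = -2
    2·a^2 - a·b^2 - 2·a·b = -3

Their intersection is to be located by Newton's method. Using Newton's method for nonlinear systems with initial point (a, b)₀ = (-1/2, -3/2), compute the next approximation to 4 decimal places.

(-1.8750, 8.1875)

At (-1/2, -3/2): F = (2.3750, 3.1250).
Jacobian J = [[-8·a·b + 5·b^2, -4·a^2 + 10·a·b + 4·b], [4·a - b^2 - 2·b, -2·a·b - 2·a]].
At the point, J = [[5.2500, 0.5000], [-1.2500, -0.5000]] (det J = -2.0000).
Solving J·Δ = −F gives Δ = (-1.3750, 9.6875).
Then the next iterate is (a, b)₁ = (-1.8750, 8.1875).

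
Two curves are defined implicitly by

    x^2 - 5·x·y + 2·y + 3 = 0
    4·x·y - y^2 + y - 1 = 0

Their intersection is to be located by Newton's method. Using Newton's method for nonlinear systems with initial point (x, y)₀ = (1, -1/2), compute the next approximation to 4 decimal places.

At (1, -1/2): F = (5.5000, -3.7500).
Jacobian J = [[2·x - 5·y, -5·x + 2], [4·y, 4·x - 2·y + 1]].
At the point, J = [[4.5000, -3.0000], [-2.0000, 6.0000]] (det J = 21.0000).
Solving J·Δ = −F gives Δ = (-1.0357, 0.2798).
Then the next iterate is (x, y)₁ = (-0.0357, -0.2202).

(-0.0357, -0.2202)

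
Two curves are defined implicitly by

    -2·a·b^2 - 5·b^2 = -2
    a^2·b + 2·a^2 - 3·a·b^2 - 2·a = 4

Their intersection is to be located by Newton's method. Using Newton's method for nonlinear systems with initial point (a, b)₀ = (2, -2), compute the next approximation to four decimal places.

(1.2857, -1.2143)

At (2, -2): F = (-34.0000, -32.0000).
Jacobian J = [[-2·b^2, -4·a·b - 10·b], [2·a·b + 4·a - 3·b^2 - 2, a^2 - 6·a·b]].
At the point, J = [[-8.0000, 36.0000], [-14.0000, 28.0000]] (det J = 280.0000).
Solving J·Δ = −F gives Δ = (-0.7143, 0.7857).
Then the next iterate is (a, b)₁ = (1.2857, -1.2143).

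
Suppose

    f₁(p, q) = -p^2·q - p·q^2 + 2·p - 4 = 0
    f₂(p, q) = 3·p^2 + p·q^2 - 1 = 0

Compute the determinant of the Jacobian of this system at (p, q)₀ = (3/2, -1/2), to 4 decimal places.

J = [[-2·p·q - q^2 + 2, -p^2 - 2·p·q], [6·p + q^2, 2·p·q]].
At the point, J = [[3.2500, -0.7500], [9.2500, -1.5000]].
det J = 2.0625.

2.0625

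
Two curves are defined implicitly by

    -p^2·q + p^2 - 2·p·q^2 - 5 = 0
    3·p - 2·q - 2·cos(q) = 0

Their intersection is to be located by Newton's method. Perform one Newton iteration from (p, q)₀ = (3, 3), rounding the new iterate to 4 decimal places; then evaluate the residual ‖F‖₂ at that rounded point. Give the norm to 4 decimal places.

21.1637

At (3, 3): F = (-77.0000, 4.979985).
Jacobian J = [[-2·p·q + 2·p - 2·q^2, -p^2 - 4·p·q], [3, 2·sin(q) - 2]].
At the point, J = [[-30.0000, -45.0000], [3.0000, -1.717760]] (det J = 186.532800).
Solving J·Δ = −F gives Δ = (-1.9105, -0.4375).
Then the next iterate is (p, q)₁ = (1.0895, 2.5625).
Re-evaluating at (1.0895, 2.5625): F = (-21.162903, -0.182581), so ‖F‖₂ = 21.1637.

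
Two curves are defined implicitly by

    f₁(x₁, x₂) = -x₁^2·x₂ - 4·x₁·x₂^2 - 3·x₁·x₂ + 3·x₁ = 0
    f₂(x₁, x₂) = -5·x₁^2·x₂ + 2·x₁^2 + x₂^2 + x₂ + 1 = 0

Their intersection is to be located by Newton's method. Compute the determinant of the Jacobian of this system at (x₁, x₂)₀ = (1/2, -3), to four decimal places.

-43.0000

J = [[-2·x₁·x₂ - 4·x₂^2 - 3·x₂ + 3, -x₁^2 - 8·x₁·x₂ - 3·x₁], [-10·x₁·x₂ + 4·x₁, -5·x₁^2 + 2·x₂ + 1]].
At the point, J = [[-21.0000, 10.2500], [17.0000, -6.2500]].
det J = -43.0000.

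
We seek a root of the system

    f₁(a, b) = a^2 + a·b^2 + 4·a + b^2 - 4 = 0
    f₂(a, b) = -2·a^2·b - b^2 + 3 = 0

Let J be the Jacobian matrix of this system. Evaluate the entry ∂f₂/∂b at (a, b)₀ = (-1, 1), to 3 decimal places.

∂f₂/∂b = -2·a^2 - 2·b.
At (-1, 1) this is -4.000.

-4.000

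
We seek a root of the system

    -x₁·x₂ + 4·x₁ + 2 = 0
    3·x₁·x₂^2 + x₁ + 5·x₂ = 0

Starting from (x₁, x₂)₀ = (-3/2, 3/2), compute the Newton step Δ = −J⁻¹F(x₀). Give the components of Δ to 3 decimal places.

(0.641, 0.099)

At (-3/2, 3/2): F = (-1.750, -4.125).
Jacobian J = [[-x₂ + 4, -x₁], [3·x₂^2 + 1, 6·x₁·x₂ + 5]].
At the point, J = [[2.500, 1.500], [7.750, -8.500]] (det J = -32.875).
Solving J·Δ = −F gives Δ = (0.641, 0.099).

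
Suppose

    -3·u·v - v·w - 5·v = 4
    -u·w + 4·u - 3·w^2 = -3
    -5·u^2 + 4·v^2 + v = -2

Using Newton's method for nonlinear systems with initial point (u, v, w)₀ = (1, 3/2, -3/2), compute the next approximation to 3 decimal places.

At (1, 3/2, -3/2): F = (-13.750, 1.750, 7.500).
Jacobian J = [[-3·v, -3·u - w - 5, -v], [-w + 4, 0, -u - 6·w], [-10·u, 8·v + 1, 0]].
At the point, J = [[-4.500, -6.500, -1.500], [5.500, 0.000, 8.000], [-10.000, 13.000, 0.000]] (det J = 880.750).
Solving J·Δ = −F gives Δ = (-1.142, -1.455, 0.566).
Then the next iterate is (u, v, w)₁ = (-0.142, 0.045, -0.934).

(-0.142, 0.045, -0.934)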